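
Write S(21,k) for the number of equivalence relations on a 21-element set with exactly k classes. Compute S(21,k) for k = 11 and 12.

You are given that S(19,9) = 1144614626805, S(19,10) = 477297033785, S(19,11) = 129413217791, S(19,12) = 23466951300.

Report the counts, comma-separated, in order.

i=20: T(20,10)=1144614626805+10·477297033785=5917584964655 | T(20,11)=477297033785+11·129413217791=1900842429486 | T(20,12)=129413217791+12·23466951300=411016633391
i=21: T(21,11)=5917584964655+11·1900842429486=26826851689001 | T(21,12)=1900842429486+12·411016633391=6833042030178
Read S(21,11) = 26826851689001, S(21,12) = 6833042030178.

26826851689001, 6833042030178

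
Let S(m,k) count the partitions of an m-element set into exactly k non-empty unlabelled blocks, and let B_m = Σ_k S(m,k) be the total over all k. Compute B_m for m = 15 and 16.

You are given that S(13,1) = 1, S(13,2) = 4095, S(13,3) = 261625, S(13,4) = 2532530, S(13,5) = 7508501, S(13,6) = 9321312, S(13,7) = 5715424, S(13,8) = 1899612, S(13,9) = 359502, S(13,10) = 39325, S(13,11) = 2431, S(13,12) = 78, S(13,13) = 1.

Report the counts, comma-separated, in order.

[14] T[14,1]:1*1+0=1 · T[14,2]:2*4095+1=8191 · T[14,3]:3*261625+4095=788970 · T[14,4]:4*2532530+261625=10391745 · T[14,5]:5*7508501+2532530=40075035 · T[14,6]:6*9321312+7508501=63436373 · T[14,7]:7*5715424+9321312=49329280 · T[14,8]:8*1899612+5715424=20912320 · T[14,9]:9*359502+1899612=5135130 · T[14,10]:10*39325+359502=752752 · T[14,11]:11*2431+39325=66066 · T[14,12]:12*78+2431=3367 · T[14,13]:13*1+78=91 · T[14,14]:14*0+1=1
[15] T[15,1]:1*1+0=1 · T[15,2]:2*8191+1=16383 · T[15,3]:3*788970+8191=2375101 · T[15,4]:4*10391745+788970=42355950 · T[15,5]:5*40075035+10391745=210766920 · T[15,6]:6*63436373+40075035=420693273 · T[15,7]:7*49329280+63436373=408741333 · T[15,8]:8*20912320+49329280=216627840 · T[15,9]:9*5135130+20912320=67128490 · T[15,10]:10*752752+5135130=12662650 · T[15,11]:11*66066+752752=1479478 · T[15,12]:12*3367+66066=106470 · T[15,13]:13*91+3367=4550 · T[15,14]:14*1+91=105 · T[15,15]:15*0+1=1
[16] T[16,1]:1*1+0=1 · T[16,2]:2*16383+1=32767 · T[16,3]:3*2375101+16383=7141686 · T[16,4]:4*42355950+2375101=171798901 · T[16,5]:5*210766920+42355950=1096190550 · T[16,6]:6*420693273+210766920=2734926558 · T[16,7]:7*408741333+420693273=3281882604 · T[16,8]:8*216627840+408741333=2141764053 · T[16,9]:9*67128490+216627840=820784250 · T[16,10]:10*12662650+67128490=193754990 · T[16,11]:11*1479478+12662650=28936908 · T[16,12]:12*106470+1479478=2757118 · T[16,13]:13*4550+106470=165620 · T[16,14]:14*105+4550=6020 · T[16,15]:15*1+105=120 · T[16,16]:16*0+1=1
B_15 = ΣS(15,k) = 1+16383+2375101+42355950+210766920+420693273+408741333+216627840+67128490+12662650+1479478+106470+4550+105+1 = 1382958545
B_16 = ΣS(16,k) = 1+32767+7141686+171798901+1096190550+2734926558+3281882604+2141764053+820784250+193754990+28936908+2757118+165620+6020+120+1 = 10480142147

1382958545, 10480142147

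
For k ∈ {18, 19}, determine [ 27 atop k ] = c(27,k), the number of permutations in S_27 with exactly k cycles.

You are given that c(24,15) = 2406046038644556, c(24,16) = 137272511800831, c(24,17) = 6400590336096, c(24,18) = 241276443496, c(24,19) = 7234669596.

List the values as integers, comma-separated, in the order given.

28460103232088385, 1182329687817135

r25: T_25,16=24×137272511800831+2406046038644556=5700586321864500; T_25,17=24×6400590336096+137272511800831=290886679867135; T_25,18=24×241276443496+6400590336096=12191224980000; T_25,19=24×7234669596+241276443496=414908513800
r26: T_26,17=25×290886679867135+5700586321864500=12972753318542875; T_26,18=25×12191224980000+290886679867135=595667304367135; T_26,19=25×414908513800+12191224980000=22563937825000
r27: T_27,18=26×595667304367135+12972753318542875=28460103232088385; T_27,19=26×22563937825000+595667304367135=1182329687817135
Read c(27,18) = 28460103232088385, c(27,19) = 1182329687817135.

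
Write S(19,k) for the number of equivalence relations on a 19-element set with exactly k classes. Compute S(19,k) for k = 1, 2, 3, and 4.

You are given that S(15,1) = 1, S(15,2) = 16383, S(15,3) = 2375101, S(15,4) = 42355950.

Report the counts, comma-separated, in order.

i=16: T(16,1)=0+1·1=1 | T(16,2)=1+2·16383=32767 | T(16,3)=16383+3·2375101=7141686 | T(16,4)=2375101+4·42355950=171798901
i=17: T(17,1)=0+1·1=1 | T(17,2)=1+2·32767=65535 | T(17,3)=32767+3·7141686=21457825 | T(17,4)=7141686+4·171798901=694337290
i=18: T(18,1)=0+1·1=1 | T(18,2)=1+2·65535=131071 | T(18,3)=65535+3·21457825=64439010 | T(18,4)=21457825+4·694337290=2798806985
i=19: T(19,1)=0+1·1=1 | T(19,2)=1+2·131071=262143 | T(19,3)=131071+3·64439010=193448101 | T(19,4)=64439010+4·2798806985=11259666950
Read S(19,1) = 1, S(19,2) = 262143, S(19,3) = 193448101, S(19,4) = 11259666950.

1, 262143, 193448101, 11259666950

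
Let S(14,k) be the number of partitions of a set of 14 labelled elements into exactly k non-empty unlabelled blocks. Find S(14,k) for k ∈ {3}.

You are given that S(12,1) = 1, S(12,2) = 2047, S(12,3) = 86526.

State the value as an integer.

788970

row 13: T[13][2]=2·2047+1=4095  T[13][3]=3·86526+2047=261625
row 14: T[14][3]=3·261625+4095=788970
Read S(14,3) = 788970.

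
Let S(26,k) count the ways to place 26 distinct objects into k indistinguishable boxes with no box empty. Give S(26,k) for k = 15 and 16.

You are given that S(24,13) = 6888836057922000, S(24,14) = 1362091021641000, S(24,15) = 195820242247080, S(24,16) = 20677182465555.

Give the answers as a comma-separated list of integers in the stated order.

r25: T_25,14=14×1362091021641000+6888836057922000=25958110360896000; T_25,15=15×195820242247080+1362091021641000=4299394655347200; T_25,16=16×20677182465555+195820242247080=526655161695960
r26: T_26,15=15×4299394655347200+25958110360896000=90449030191104000; T_26,16=16×526655161695960+4299394655347200=12725877242482560
Read S(26,15) = 90449030191104000, S(26,16) = 12725877242482560.

90449030191104000, 12725877242482560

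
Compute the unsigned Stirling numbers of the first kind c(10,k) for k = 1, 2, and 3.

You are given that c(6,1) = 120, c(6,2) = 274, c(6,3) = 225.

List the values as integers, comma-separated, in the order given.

i=7: T(7,1)=0+6·120=720 | T(7,2)=120+6·274=1764 | T(7,3)=274+6·225=1624
i=8: T(8,1)=0+7·720=5040 | T(8,2)=720+7·1764=13068 | T(8,3)=1764+7·1624=13132
i=9: T(9,1)=0+8·5040=40320 | T(9,2)=5040+8·13068=109584 | T(9,3)=13068+8·13132=118124
i=10: T(10,1)=0+9·40320=362880 | T(10,2)=40320+9·109584=1026576 | T(10,3)=109584+9·118124=1172700
Read c(10,1) = 362880, c(10,2) = 1026576, c(10,3) = 1172700.

362880, 1026576, 1172700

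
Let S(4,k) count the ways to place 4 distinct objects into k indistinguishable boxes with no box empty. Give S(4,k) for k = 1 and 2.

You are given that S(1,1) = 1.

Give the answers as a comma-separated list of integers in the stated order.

@2  (2,1):1·1+0→1, (2,2):0·2+1→1
@3  (3,1):1·1+0→1, (3,2):1·2+1→3
@4  (4,1):1·1+0→1, (4,2):3·2+1→7
Read S(4,1) = 1, S(4,2) = 7.

1, 7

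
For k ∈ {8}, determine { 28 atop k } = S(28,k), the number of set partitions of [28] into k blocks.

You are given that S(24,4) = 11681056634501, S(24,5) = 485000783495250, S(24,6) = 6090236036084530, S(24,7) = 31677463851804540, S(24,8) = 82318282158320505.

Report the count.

@25  (25,5):485000783495250·5+11681056634501→2436684974110751, (25,6):6090236036084530·6+485000783495250→37026417000002430, (25,7):31677463851804540·7+6090236036084530→227832482998716310, (25,8):82318282158320505·8+31677463851804540→690223721118368580
@26  (26,6):37026417000002430·6+2436684974110751→224595186974125331, (26,7):227832482998716310·7+37026417000002430→1631853797991016600, (26,8):690223721118368580·8+227832482998716310→5749622251945664950
@27  (27,7):1631853797991016600·7+224595186974125331→11647571772911241531, (27,8):5749622251945664950·8+1631853797991016600→47628831813556336200
@28  (28,8):47628831813556336200·8+11647571772911241531→392678226281361931131
Read S(28,8) = 392678226281361931131.

392678226281361931131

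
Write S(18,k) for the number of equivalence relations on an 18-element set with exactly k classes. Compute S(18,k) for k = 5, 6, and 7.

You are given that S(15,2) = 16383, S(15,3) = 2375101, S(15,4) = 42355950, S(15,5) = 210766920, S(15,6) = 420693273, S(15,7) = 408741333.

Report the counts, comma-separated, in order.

28958095545, 110687251039, 197462483400

i=16: T(16,3)=16383+3·2375101=7141686 | T(16,4)=2375101+4·42355950=171798901 | T(16,5)=42355950+5·210766920=1096190550 | T(16,6)=210766920+6·420693273=2734926558 | T(16,7)=420693273+7·408741333=3281882604
i=17: T(17,4)=7141686+4·171798901=694337290 | T(17,5)=171798901+5·1096190550=5652751651 | T(17,6)=1096190550+6·2734926558=17505749898 | T(17,7)=2734926558+7·3281882604=25708104786
i=18: T(18,5)=694337290+5·5652751651=28958095545 | T(18,6)=5652751651+6·17505749898=110687251039 | T(18,7)=17505749898+7·25708104786=197462483400
Read S(18,5) = 28958095545, S(18,6) = 110687251039, S(18,7) = 197462483400.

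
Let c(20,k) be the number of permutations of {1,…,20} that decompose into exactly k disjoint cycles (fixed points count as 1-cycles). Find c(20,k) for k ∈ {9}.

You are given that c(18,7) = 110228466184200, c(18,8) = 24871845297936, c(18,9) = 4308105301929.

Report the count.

r19: T_19,8=18×24871845297936+110228466184200=557921681547048; T_19,9=18×4308105301929+24871845297936=102417740732658
r20: T_20,9=19×102417740732658+557921681547048=2503858755467550
Read c(20,9) = 2503858755467550.

2503858755467550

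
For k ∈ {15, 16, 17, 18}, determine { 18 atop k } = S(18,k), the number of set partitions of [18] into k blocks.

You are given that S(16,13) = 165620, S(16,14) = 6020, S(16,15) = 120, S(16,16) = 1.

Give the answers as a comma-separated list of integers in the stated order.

r17: T_17,14=14×6020+165620=249900; T_17,15=15×120+6020=7820; T_17,16=16×1+120=136; T_17,17=17×0+1=1
r18: T_18,15=15×7820+249900=367200; T_18,16=16×136+7820=9996; T_18,17=17×1+136=153; T_18,18=18×0+1=1
Read S(18,15) = 367200, S(18,16) = 9996, S(18,17) = 153, S(18,18) = 1.

367200, 9996, 153, 1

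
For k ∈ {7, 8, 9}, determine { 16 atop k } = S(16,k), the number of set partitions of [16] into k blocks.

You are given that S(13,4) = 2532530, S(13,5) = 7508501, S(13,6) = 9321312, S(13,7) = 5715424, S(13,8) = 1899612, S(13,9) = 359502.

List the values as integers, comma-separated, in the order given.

3281882604, 2141764053, 820784250

@14  (14,5):7508501·5+2532530→40075035, (14,6):9321312·6+7508501→63436373, (14,7):5715424·7+9321312→49329280, (14,8):1899612·8+5715424→20912320, (14,9):359502·9+1899612→5135130
@15  (15,6):63436373·6+40075035→420693273, (15,7):49329280·7+63436373→408741333, (15,8):20912320·8+49329280→216627840, (15,9):5135130·9+20912320→67128490
@16  (16,7):408741333·7+420693273→3281882604, (16,8):216627840·8+408741333→2141764053, (16,9):67128490·9+216627840→820784250
Read S(16,7) = 3281882604, S(16,8) = 2141764053, S(16,9) = 820784250.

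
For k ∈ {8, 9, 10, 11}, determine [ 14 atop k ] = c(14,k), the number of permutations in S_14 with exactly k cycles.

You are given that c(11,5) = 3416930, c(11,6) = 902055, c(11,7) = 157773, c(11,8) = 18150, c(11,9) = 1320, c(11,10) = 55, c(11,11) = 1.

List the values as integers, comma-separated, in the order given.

i=12: T(12,6)=3416930+11·902055=13339535 | T(12,7)=902055+11·157773=2637558 | T(12,8)=157773+11·18150=357423 | T(12,9)=18150+11·1320=32670 | T(12,10)=1320+11·55=1925 | T(12,11)=55+11·1=66
i=13: T(13,7)=13339535+12·2637558=44990231 | T(13,8)=2637558+12·357423=6926634 | T(13,9)=357423+12·32670=749463 | T(13,10)=32670+12·1925=55770 | T(13,11)=1925+12·66=2717
i=14: T(14,8)=44990231+13·6926634=135036473 | T(14,9)=6926634+13·749463=16669653 | T(14,10)=749463+13·55770=1474473 | T(14,11)=55770+13·2717=91091
Read c(14,8) = 135036473, c(14,9) = 16669653, c(14,10) = 1474473, c(14,11) = 91091.

135036473, 16669653, 1474473, 91091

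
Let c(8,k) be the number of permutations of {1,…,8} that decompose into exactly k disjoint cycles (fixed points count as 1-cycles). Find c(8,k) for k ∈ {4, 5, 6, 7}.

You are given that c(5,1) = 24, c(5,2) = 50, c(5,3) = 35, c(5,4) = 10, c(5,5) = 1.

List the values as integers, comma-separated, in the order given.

i=6: T(6,2)=24+5·50=274 | T(6,3)=50+5·35=225 | T(6,4)=35+5·10=85 | T(6,5)=10+5·1=15 | T(6,6)=1+5·0=1
i=7: T(7,3)=274+6·225=1624 | T(7,4)=225+6·85=735 | T(7,5)=85+6·15=175 | T(7,6)=15+6·1=21 | T(7,7)=1+6·0=1
i=8: T(8,4)=1624+7·735=6769 | T(8,5)=735+7·175=1960 | T(8,6)=175+7·21=322 | T(8,7)=21+7·1=28
Read c(8,4) = 6769, c(8,5) = 1960, c(8,6) = 322, c(8,7) = 28.

6769, 1960, 322, 28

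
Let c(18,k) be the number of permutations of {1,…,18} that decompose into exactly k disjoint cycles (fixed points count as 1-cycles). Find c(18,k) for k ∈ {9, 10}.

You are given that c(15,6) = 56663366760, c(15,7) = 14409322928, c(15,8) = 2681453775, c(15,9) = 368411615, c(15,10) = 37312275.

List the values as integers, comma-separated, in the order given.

4308105301929, 577924894833

[16] T[16,7]:15*14409322928+56663366760=272803210680 · T[16,8]:15*2681453775+14409322928=54631129553 · T[16,9]:15*368411615+2681453775=8207628000 · T[16,10]:15*37312275+368411615=928095740
[17] T[17,8]:16*54631129553+272803210680=1146901283528 · T[17,9]:16*8207628000+54631129553=185953177553 · T[17,10]:16*928095740+8207628000=23057159840
[18] T[18,9]:17*185953177553+1146901283528=4308105301929 · T[18,10]:17*23057159840+185953177553=577924894833
Read c(18,9) = 4308105301929, c(18,10) = 577924894833.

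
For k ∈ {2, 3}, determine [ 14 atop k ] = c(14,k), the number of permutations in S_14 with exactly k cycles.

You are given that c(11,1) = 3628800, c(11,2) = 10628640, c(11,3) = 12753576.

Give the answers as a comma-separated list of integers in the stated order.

19802759040, 26596717056

i=12: T(12,1)=0+11·3628800=39916800 | T(12,2)=3628800+11·10628640=120543840 | T(12,3)=10628640+11·12753576=150917976
i=13: T(13,1)=0+12·39916800=479001600 | T(13,2)=39916800+12·120543840=1486442880 | T(13,3)=120543840+12·150917976=1931559552
i=14: T(14,2)=479001600+13·1486442880=19802759040 | T(14,3)=1486442880+13·1931559552=26596717056
Read c(14,2) = 19802759040, c(14,3) = 26596717056.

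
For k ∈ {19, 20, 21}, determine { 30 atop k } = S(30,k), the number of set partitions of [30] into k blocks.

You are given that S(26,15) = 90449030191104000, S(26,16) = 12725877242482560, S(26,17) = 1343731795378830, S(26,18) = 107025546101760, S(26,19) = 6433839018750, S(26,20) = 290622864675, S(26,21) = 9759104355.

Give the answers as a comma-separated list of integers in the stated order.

i=27: T(27,16)=90449030191104000+16·12725877242482560=294063066070824960 | T(27,17)=12725877242482560+17·1343731795378830=35569317763922670 | T(27,18)=1343731795378830+18·107025546101760=3270191625210510 | T(27,19)=107025546101760+19·6433839018750=229268487458010 | T(27,20)=6433839018750+20·290622864675=12246296312250 | T(27,21)=290622864675+21·9759104355=495564056130
i=28: T(28,17)=294063066070824960+17·35569317763922670=898741468057510350 | T(28,18)=35569317763922670+18·3270191625210510=94432767017711850 | T(28,19)=3270191625210510+19·229268487458010=7626292886912700 | T(28,20)=229268487458010+20·12246296312250=474194413703010 | T(28,21)=12246296312250+21·495564056130=22653141490980
i=29: T(29,18)=898741468057510350+18·94432767017711850=2598531274376323650 | T(29,19)=94432767017711850+19·7626292886912700=239332331869053150 | T(29,20)=7626292886912700+20·474194413703010=17110181160972900 | T(29,21)=474194413703010+21·22653141490980=949910385013590
i=30: T(30,19)=2598531274376323650+19·239332331869053150=7145845579888333500 | T(30,20)=239332331869053150+20·17110181160972900=581535955088511150 | T(30,21)=17110181160972900+21·949910385013590=37058299246258290
Read S(30,19) = 7145845579888333500, S(30,20) = 581535955088511150, S(30,21) = 37058299246258290.

7145845579888333500, 581535955088511150, 37058299246258290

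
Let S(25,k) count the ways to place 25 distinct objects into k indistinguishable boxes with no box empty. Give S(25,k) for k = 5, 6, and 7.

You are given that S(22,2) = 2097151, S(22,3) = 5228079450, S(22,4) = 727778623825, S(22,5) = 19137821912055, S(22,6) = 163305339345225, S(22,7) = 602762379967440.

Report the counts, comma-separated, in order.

2436684974110751, 37026417000002430, 227832482998716310

r23: T_23,3=3×5228079450+2097151=15686335501; T_23,4=4×727778623825+5228079450=2916342574750; T_23,5=5×19137821912055+727778623825=96416888184100; T_23,6=6×163305339345225+19137821912055=998969857983405; T_23,7=7×602762379967440+163305339345225=4382641999117305
r24: T_24,4=4×2916342574750+15686335501=11681056634501; T_24,5=5×96416888184100+2916342574750=485000783495250; T_24,6=6×998969857983405+96416888184100=6090236036084530; T_24,7=7×4382641999117305+998969857983405=31677463851804540
r25: T_25,5=5×485000783495250+11681056634501=2436684974110751; T_25,6=6×6090236036084530+485000783495250=37026417000002430; T_25,7=7×31677463851804540+6090236036084530=227832482998716310
Read S(25,5) = 2436684974110751, S(25,6) = 37026417000002430, S(25,7) = 227832482998716310.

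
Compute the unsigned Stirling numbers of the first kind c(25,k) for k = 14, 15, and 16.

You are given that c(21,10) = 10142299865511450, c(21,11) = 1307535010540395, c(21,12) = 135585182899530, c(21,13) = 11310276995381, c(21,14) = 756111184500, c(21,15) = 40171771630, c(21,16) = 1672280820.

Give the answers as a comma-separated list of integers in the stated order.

1246200069070215000, 92446911376173550, 5700586321864500

row 22: T[22][11]=21·1307535010540395+10142299865511450=37600535086859745  T[22][12]=21·135585182899530+1307535010540395=4154823851430525  T[22][13]=21·11310276995381+135585182899530=373100999802531  T[22][14]=21·756111184500+11310276995381=27188611869881  T[22][15]=21·40171771630+756111184500=1599718388730  T[22][16]=21·1672280820+40171771630=75289668850
row 23: T[23][12]=22·4154823851430525+37600535086859745=129006659818331295  T[23][13]=22·373100999802531+4154823851430525=12363045847086207  T[23][14]=22·27188611869881+373100999802531=971250460939913  T[23][15]=22·1599718388730+27188611869881=62382416421941  T[23][16]=22·75289668850+1599718388730=3256091103430
row 24: T[24][13]=23·12363045847086207+129006659818331295=413356714301314056  T[24][14]=23·971250460939913+12363045847086207=34701806448704206  T[24][15]=23·62382416421941+971250460939913=2406046038644556  T[24][16]=23·3256091103430+62382416421941=137272511800831
row 25: T[25][14]=24·34701806448704206+413356714301314056=1246200069070215000  T[25][15]=24·2406046038644556+34701806448704206=92446911376173550  T[25][16]=24·137272511800831+2406046038644556=5700586321864500
Read c(25,14) = 1246200069070215000, c(25,15) = 92446911376173550, c(25,16) = 5700586321864500.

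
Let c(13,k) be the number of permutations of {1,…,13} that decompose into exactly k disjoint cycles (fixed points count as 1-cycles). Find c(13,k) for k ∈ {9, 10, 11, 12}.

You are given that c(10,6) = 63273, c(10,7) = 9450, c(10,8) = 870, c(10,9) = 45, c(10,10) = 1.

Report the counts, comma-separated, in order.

[11] T[11,7]:10*9450+63273=157773 · T[11,8]:10*870+9450=18150 · T[11,9]:10*45+870=1320 · T[11,10]:10*1+45=55 · T[11,11]:10*0+1=1
[12] T[12,8]:11*18150+157773=357423 · T[12,9]:11*1320+18150=32670 · T[12,10]:11*55+1320=1925 · T[12,11]:11*1+55=66 · T[12,12]:11*0+1=1
[13] T[13,9]:12*32670+357423=749463 · T[13,10]:12*1925+32670=55770 · T[13,11]:12*66+1925=2717 · T[13,12]:12*1+66=78
Read c(13,9) = 749463, c(13,10) = 55770, c(13,11) = 2717, c(13,12) = 78.

749463, 55770, 2717, 78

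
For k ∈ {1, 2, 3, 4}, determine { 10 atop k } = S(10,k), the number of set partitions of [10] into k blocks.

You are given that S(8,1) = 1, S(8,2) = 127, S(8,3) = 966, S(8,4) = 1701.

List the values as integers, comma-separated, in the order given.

1, 511, 9330, 34105

[9] T[9,1]:1*1+0=1 · T[9,2]:2*127+1=255 · T[9,3]:3*966+127=3025 · T[9,4]:4*1701+966=7770
[10] T[10,1]:1*1+0=1 · T[10,2]:2*255+1=511 · T[10,3]:3*3025+255=9330 · T[10,4]:4*7770+3025=34105
Read S(10,1) = 1, S(10,2) = 511, S(10,3) = 9330, S(10,4) = 34105.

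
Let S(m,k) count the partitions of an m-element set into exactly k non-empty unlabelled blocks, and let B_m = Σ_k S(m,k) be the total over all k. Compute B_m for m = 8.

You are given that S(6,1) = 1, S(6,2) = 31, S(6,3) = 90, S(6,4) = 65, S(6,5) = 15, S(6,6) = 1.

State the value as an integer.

@7  (7,1):1·1+0→1, (7,2):31·2+1→63, (7,3):90·3+31→301, (7,4):65·4+90→350, (7,5):15·5+65→140, (7,6):1·6+15→21, (7,7):0·7+1→1
@8  (8,1):1·1+0→1, (8,2):63·2+1→127, (8,3):301·3+63→966, (8,4):350·4+301→1701, (8,5):140·5+350→1050, (8,6):21·6+140→266, (8,7):1·7+21→28, (8,8):0·8+1→1
B_8 = ΣS(8,k) = 1+127+966+1701+1050+266+28+1 = 4140

4140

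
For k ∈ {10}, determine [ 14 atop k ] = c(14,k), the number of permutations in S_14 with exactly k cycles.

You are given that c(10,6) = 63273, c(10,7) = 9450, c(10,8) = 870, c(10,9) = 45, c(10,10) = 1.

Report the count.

i=11: T(11,7)=63273+10·9450=157773 | T(11,8)=9450+10·870=18150 | T(11,9)=870+10·45=1320 | T(11,10)=45+10·1=55
i=12: T(12,8)=157773+11·18150=357423 | T(12,9)=18150+11·1320=32670 | T(12,10)=1320+11·55=1925
i=13: T(13,9)=357423+12·32670=749463 | T(13,10)=32670+12·1925=55770
i=14: T(14,10)=749463+13·55770=1474473
Read c(14,10) = 1474473.

1474473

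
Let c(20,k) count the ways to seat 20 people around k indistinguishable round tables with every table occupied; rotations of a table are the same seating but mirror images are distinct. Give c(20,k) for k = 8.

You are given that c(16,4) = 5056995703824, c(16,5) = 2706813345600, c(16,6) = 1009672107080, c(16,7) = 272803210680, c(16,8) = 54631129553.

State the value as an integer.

12953636989943896

i=17: T(17,5)=5056995703824+16·2706813345600=48366009233424 | T(17,6)=2706813345600+16·1009672107080=18861567058880 | T(17,7)=1009672107080+16·272803210680=5374523477960 | T(17,8)=272803210680+16·54631129553=1146901283528
i=18: T(18,6)=48366009233424+17·18861567058880=369012649234384 | T(18,7)=18861567058880+17·5374523477960=110228466184200 | T(18,8)=5374523477960+17·1146901283528=24871845297936
i=19: T(19,7)=369012649234384+18·110228466184200=2353125040549984 | T(19,8)=110228466184200+18·24871845297936=557921681547048
i=20: T(20,8)=2353125040549984+19·557921681547048=12953636989943896
Read c(20,8) = 12953636989943896.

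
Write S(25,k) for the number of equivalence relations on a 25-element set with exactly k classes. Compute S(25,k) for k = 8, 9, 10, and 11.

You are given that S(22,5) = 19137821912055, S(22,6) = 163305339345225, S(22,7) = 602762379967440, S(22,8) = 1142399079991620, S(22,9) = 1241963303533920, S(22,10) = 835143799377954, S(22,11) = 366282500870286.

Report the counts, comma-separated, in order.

@23  (23,6):163305339345225·6+19137821912055→998969857983405, (23,7):602762379967440·7+163305339345225→4382641999117305, (23,8):1142399079991620·8+602762379967440→9741955019900400, (23,9):1241963303533920·9+1142399079991620→12320068811796900, (23,10):835143799377954·10+1241963303533920→9593401297313460, (23,11):366282500870286·11+835143799377954→4864251308951100
@24  (24,7):4382641999117305·7+998969857983405→31677463851804540, (24,8):9741955019900400·8+4382641999117305→82318282158320505, (24,9):12320068811796900·9+9741955019900400→120622574326072500, (24,10):9593401297313460·10+12320068811796900→108254081784931500, (24,11):4864251308951100·11+9593401297313460→63100165695775560
@25  (25,8):82318282158320505·8+31677463851804540→690223721118368580, (25,9):120622574326072500·9+82318282158320505→1167921451092973005, (25,10):108254081784931500·10+120622574326072500→1203163392175387500, (25,11):63100165695775560·11+108254081784931500→802355904438462660
Read S(25,8) = 690223721118368580, S(25,9) = 1167921451092973005, S(25,10) = 1203163392175387500, S(25,11) = 802355904438462660.

690223721118368580, 1167921451092973005, 1203163392175387500, 802355904438462660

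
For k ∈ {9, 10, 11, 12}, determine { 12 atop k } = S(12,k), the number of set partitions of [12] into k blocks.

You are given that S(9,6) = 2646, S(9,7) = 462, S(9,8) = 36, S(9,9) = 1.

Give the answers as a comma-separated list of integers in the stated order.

22275, 1705, 66, 1

row 10: T[10][7]=7·462+2646=5880  T[10][8]=8·36+462=750  T[10][9]=9·1+36=45  T[10][10]=10·0+1=1
row 11: T[11][8]=8·750+5880=11880  T[11][9]=9·45+750=1155  T[11][10]=10·1+45=55  T[11][11]=11·0+1=1
row 12: T[12][9]=9·1155+11880=22275  T[12][10]=10·55+1155=1705  T[12][11]=11·1+55=66  T[12][12]=12·0+1=1
Read S(12,9) = 22275, S(12,10) = 1705, S(12,11) = 66, S(12,12) = 1.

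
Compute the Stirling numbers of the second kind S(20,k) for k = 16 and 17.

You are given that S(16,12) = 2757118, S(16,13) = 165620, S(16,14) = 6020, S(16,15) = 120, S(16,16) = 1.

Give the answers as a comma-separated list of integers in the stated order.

row 17: T[17][13]=13·165620+2757118=4910178  T[17][14]=14·6020+165620=249900  T[17][15]=15·120+6020=7820  T[17][16]=16·1+120=136  T[17][17]=17·0+1=1
row 18: T[18][14]=14·249900+4910178=8408778  T[18][15]=15·7820+249900=367200  T[18][16]=16·136+7820=9996  T[18][17]=17·1+136=153
row 19: T[19][15]=15·367200+8408778=13916778  T[19][16]=16·9996+367200=527136  T[19][17]=17·153+9996=12597
row 20: T[20][16]=16·527136+13916778=22350954  T[20][17]=17·12597+527136=741285
Read S(20,16) = 22350954, S(20,17) = 741285.

22350954, 741285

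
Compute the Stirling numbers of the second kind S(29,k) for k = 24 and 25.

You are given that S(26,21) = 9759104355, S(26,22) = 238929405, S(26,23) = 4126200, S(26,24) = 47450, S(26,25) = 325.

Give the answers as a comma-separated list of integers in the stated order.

row 27: T[27][22]=22·238929405+9759104355=15015551265  T[27][23]=23·4126200+238929405=333832005  T[27][24]=24·47450+4126200=5265000  T[27][25]=25·325+47450=55575
row 28: T[28][23]=23·333832005+15015551265=22693687380  T[28][24]=24·5265000+333832005=460192005  T[28][25]=25·55575+5265000=6654375
row 29: T[29][24]=24·460192005+22693687380=33738295500  T[29][25]=25·6654375+460192005=626551380
Read S(29,24) = 33738295500, S(29,25) = 626551380.

33738295500, 626551380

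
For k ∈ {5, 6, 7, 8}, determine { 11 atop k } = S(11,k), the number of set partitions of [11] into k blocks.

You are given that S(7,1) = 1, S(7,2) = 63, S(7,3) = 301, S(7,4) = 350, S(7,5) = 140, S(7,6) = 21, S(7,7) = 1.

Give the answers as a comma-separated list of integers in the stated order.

i=8: T(8,2)=1+2·63=127 | T(8,3)=63+3·301=966 | T(8,4)=301+4·350=1701 | T(8,5)=350+5·140=1050 | T(8,6)=140+6·21=266 | T(8,7)=21+7·1=28 | T(8,8)=1+8·0=1
i=9: T(9,3)=127+3·966=3025 | T(9,4)=966+4·1701=7770 | T(9,5)=1701+5·1050=6951 | T(9,6)=1050+6·266=2646 | T(9,7)=266+7·28=462 | T(9,8)=28+8·1=36
i=10: T(10,4)=3025+4·7770=34105 | T(10,5)=7770+5·6951=42525 | T(10,6)=6951+6·2646=22827 | T(10,7)=2646+7·462=5880 | T(10,8)=462+8·36=750
i=11: T(11,5)=34105+5·42525=246730 | T(11,6)=42525+6·22827=179487 | T(11,7)=22827+7·5880=63987 | T(11,8)=5880+8·750=11880
Read S(11,5) = 246730, S(11,6) = 179487, S(11,7) = 63987, S(11,8) = 11880.

246730, 179487, 63987, 11880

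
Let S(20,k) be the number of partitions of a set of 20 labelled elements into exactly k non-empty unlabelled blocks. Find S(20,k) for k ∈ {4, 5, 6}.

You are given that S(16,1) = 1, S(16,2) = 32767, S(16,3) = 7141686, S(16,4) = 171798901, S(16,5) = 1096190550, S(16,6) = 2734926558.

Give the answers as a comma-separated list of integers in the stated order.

@17  (17,1):1·1+0→1, (17,2):32767·2+1→65535, (17,3):7141686·3+32767→21457825, (17,4):171798901·4+7141686→694337290, (17,5):1096190550·5+171798901→5652751651, (17,6):2734926558·6+1096190550→17505749898
@18  (18,2):65535·2+1→131071, (18,3):21457825·3+65535→64439010, (18,4):694337290·4+21457825→2798806985, (18,5):5652751651·5+694337290→28958095545, (18,6):17505749898·6+5652751651→110687251039
@19  (19,3):64439010·3+131071→193448101, (19,4):2798806985·4+64439010→11259666950, (19,5):28958095545·5+2798806985→147589284710, (19,6):110687251039·6+28958095545→693081601779
@20  (20,4):11259666950·4+193448101→45232115901, (20,5):147589284710·5+11259666950→749206090500, (20,6):693081601779·6+147589284710→4306078895384
Read S(20,4) = 45232115901, S(20,5) = 749206090500, S(20,6) = 4306078895384.

45232115901, 749206090500, 4306078895384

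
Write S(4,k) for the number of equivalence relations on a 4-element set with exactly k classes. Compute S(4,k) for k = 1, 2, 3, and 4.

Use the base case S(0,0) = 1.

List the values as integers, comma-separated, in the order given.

r1: T_1,1=1×0+1=1
r2: T_2,1=1×1+0=1; T_2,2=2×0+1=1
r3: T_3,1=1×1+0=1; T_3,2=2×1+1=3; T_3,3=3×0+1=1
r4: T_4,1=1×1+0=1; T_4,2=2×3+1=7; T_4,3=3×1+3=6; T_4,4=4×0+1=1
Read S(4,1) = 1, S(4,2) = 7, S(4,3) = 6, S(4,4) = 1.

1, 7, 6, 1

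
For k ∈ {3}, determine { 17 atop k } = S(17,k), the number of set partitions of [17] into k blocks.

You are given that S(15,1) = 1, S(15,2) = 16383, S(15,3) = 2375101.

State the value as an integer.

21457825

[16] T[16,2]:2*16383+1=32767 · T[16,3]:3*2375101+16383=7141686
[17] T[17,3]:3*7141686+32767=21457825
Read S(17,3) = 21457825.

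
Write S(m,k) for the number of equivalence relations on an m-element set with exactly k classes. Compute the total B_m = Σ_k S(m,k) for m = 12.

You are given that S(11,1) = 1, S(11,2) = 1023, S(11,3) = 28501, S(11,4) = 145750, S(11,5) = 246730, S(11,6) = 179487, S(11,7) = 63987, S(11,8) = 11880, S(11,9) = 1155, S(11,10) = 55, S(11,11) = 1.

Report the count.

4213597

i=12: T(12,1)=0+1·1=1 | T(12,2)=1+2·1023=2047 | T(12,3)=1023+3·28501=86526 | T(12,4)=28501+4·145750=611501 | T(12,5)=145750+5·246730=1379400 | T(12,6)=246730+6·179487=1323652 | T(12,7)=179487+7·63987=627396 | T(12,8)=63987+8·11880=159027 | T(12,9)=11880+9·1155=22275 | T(12,10)=1155+10·55=1705 | T(12,11)=55+11·1=66 | T(12,12)=1+12·0=1
B_12 = ΣS(12,k) = 1+2047+86526+611501+1379400+1323652+627396+159027+22275+1705+66+1 = 4213597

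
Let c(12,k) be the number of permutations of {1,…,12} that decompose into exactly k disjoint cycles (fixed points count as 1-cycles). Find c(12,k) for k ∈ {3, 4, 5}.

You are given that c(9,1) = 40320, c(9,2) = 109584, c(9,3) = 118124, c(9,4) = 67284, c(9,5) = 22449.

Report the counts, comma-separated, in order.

150917976, 105258076, 45995730

i=10: T(10,1)=0+9·40320=362880 | T(10,2)=40320+9·109584=1026576 | T(10,3)=109584+9·118124=1172700 | T(10,4)=118124+9·67284=723680 | T(10,5)=67284+9·22449=269325
i=11: T(11,2)=362880+10·1026576=10628640 | T(11,3)=1026576+10·1172700=12753576 | T(11,4)=1172700+10·723680=8409500 | T(11,5)=723680+10·269325=3416930
i=12: T(12,3)=10628640+11·12753576=150917976 | T(12,4)=12753576+11·8409500=105258076 | T(12,5)=8409500+11·3416930=45995730
Read c(12,3) = 150917976, c(12,4) = 105258076, c(12,5) = 45995730.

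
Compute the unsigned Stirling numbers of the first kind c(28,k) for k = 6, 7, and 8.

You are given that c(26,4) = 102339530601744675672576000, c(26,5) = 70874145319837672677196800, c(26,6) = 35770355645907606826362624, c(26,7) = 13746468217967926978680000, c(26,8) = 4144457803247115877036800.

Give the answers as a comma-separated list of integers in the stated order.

i=27: T(27,5)=102339530601744675672576000+26·70874145319837672677196800=1945067308917524165279692800 | T(27,6)=70874145319837672677196800+26·35770355645907606826362624=1000903392113435450162625024 | T(27,7)=35770355645907606826362624+26·13746468217967926978680000=393178529313073708272042624 | T(27,8)=13746468217967926978680000+26·4144457803247115877036800=121502371102392939781636800
i=28: T(28,6)=1945067308917524165279692800+27·1000903392113435450162625024=28969458895980281319670568448 | T(28,7)=1000903392113435450162625024+27·393178529313073708272042624=11616723683566425573507775872 | T(28,8)=393178529313073708272042624+27·121502371102392939781636800=3673742549077683082376236224
Read c(28,6) = 28969458895980281319670568448, c(28,7) = 11616723683566425573507775872, c(28,8) = 3673742549077683082376236224.

28969458895980281319670568448, 11616723683566425573507775872, 3673742549077683082376236224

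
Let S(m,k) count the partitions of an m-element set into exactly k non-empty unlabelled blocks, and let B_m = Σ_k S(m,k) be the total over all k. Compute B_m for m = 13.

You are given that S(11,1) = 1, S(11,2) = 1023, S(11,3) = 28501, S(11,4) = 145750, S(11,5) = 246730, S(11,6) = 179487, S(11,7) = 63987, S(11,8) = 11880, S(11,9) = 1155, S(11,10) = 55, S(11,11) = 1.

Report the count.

@12  (12,1):1·1+0→1, (12,2):1023·2+1→2047, (12,3):28501·3+1023→86526, (12,4):145750·4+28501→611501, (12,5):246730·5+145750→1379400, (12,6):179487·6+246730→1323652, (12,7):63987·7+179487→627396, (12,8):11880·8+63987→159027, (12,9):1155·9+11880→22275, (12,10):55·10+1155→1705, (12,11):1·11+55→66, (12,12):0·12+1→1
@13  (13,1):1·1+0→1, (13,2):2047·2+1→4095, (13,3):86526·3+2047→261625, (13,4):611501·4+86526→2532530, (13,5):1379400·5+611501→7508501, (13,6):1323652·6+1379400→9321312, (13,7):627396·7+1323652→5715424, (13,8):159027·8+627396→1899612, (13,9):22275·9+159027→359502, (13,10):1705·10+22275→39325, (13,11):66·11+1705→2431, (13,12):1·12+66→78, (13,13):0·13+1→1
B_13 = ΣS(13,k) = 1+4095+261625+2532530+7508501+9321312+5715424+1899612+359502+39325+2431+78+1 = 27644437

27644437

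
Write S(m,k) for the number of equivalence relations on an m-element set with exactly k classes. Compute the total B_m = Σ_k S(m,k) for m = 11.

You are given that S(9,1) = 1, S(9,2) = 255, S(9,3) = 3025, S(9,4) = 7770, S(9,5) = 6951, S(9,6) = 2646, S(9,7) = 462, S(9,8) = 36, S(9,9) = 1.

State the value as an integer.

678570

row 10: T[10][1]=1·1+0=1  T[10][2]=2·255+1=511  T[10][3]=3·3025+255=9330  T[10][4]=4·7770+3025=34105  T[10][5]=5·6951+7770=42525  T[10][6]=6·2646+6951=22827  T[10][7]=7·462+2646=5880  T[10][8]=8·36+462=750  T[10][9]=9·1+36=45  T[10][10]=10·0+1=1
row 11: T[11][1]=1·1+0=1  T[11][2]=2·511+1=1023  T[11][3]=3·9330+511=28501  T[11][4]=4·34105+9330=145750  T[11][5]=5·42525+34105=246730  T[11][6]=6·22827+42525=179487  T[11][7]=7·5880+22827=63987  T[11][8]=8·750+5880=11880  T[11][9]=9·45+750=1155  T[11][10]=10·1+45=55  T[11][11]=11·0+1=1
B_11 = ΣS(11,k) = 1+1023+28501+145750+246730+179487+63987+11880+1155+55+1 = 678570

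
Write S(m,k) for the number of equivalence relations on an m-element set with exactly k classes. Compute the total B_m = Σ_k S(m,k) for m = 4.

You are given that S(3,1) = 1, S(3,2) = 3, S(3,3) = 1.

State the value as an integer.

15

row 4: T[4][1]=1·1+0=1  T[4][2]=2·3+1=7  T[4][3]=3·1+3=6  T[4][4]=4·0+1=1
B_4 = ΣS(4,k) = 1+7+6+1 = 15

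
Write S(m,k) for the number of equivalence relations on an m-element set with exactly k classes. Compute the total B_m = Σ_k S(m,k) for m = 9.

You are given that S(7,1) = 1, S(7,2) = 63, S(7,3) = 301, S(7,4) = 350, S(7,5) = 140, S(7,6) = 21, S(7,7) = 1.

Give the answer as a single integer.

21147

@8  (8,1):1·1+0→1, (8,2):63·2+1→127, (8,3):301·3+63→966, (8,4):350·4+301→1701, (8,5):140·5+350→1050, (8,6):21·6+140→266, (8,7):1·7+21→28, (8,8):0·8+1→1
@9  (9,1):1·1+0→1, (9,2):127·2+1→255, (9,3):966·3+127→3025, (9,4):1701·4+966→7770, (9,5):1050·5+1701→6951, (9,6):266·6+1050→2646, (9,7):28·7+266→462, (9,8):1·8+28→36, (9,9):0·9+1→1
B_9 = ΣS(9,k) = 1+255+3025+7770+6951+2646+462+36+1 = 21147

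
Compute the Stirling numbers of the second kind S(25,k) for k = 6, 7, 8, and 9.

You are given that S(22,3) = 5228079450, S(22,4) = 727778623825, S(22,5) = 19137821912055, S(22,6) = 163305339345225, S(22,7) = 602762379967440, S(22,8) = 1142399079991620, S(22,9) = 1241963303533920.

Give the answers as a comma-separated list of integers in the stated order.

37026417000002430, 227832482998716310, 690223721118368580, 1167921451092973005

@23  (23,4):727778623825·4+5228079450→2916342574750, (23,5):19137821912055·5+727778623825→96416888184100, (23,6):163305339345225·6+19137821912055→998969857983405, (23,7):602762379967440·7+163305339345225→4382641999117305, (23,8):1142399079991620·8+602762379967440→9741955019900400, (23,9):1241963303533920·9+1142399079991620→12320068811796900
@24  (24,5):96416888184100·5+2916342574750→485000783495250, (24,6):998969857983405·6+96416888184100→6090236036084530, (24,7):4382641999117305·7+998969857983405→31677463851804540, (24,8):9741955019900400·8+4382641999117305→82318282158320505, (24,9):12320068811796900·9+9741955019900400→120622574326072500
@25  (25,6):6090236036084530·6+485000783495250→37026417000002430, (25,7):31677463851804540·7+6090236036084530→227832482998716310, (25,8):82318282158320505·8+31677463851804540→690223721118368580, (25,9):120622574326072500·9+82318282158320505→1167921451092973005
Read S(25,6) = 37026417000002430, S(25,7) = 227832482998716310, S(25,8) = 690223721118368580, S(25,9) = 1167921451092973005.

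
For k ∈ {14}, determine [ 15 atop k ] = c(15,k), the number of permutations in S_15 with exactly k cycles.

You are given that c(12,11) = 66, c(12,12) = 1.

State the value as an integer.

@13  (13,12):1·12+66→78, (13,13):0·12+1→1
@14  (14,13):1·13+78→91, (14,14):0·13+1→1
@15  (15,14):1·14+91→105
Read c(15,14) = 105.

105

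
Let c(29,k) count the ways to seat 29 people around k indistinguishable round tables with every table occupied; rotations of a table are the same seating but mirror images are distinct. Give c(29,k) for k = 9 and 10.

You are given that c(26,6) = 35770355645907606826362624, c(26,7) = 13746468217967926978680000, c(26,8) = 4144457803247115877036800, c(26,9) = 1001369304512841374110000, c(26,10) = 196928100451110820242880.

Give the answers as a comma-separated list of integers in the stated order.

[27] T[27,7]:26*13746468217967926978680000+35770355645907606826362624=393178529313073708272042624 · T[27,8]:26*4144457803247115877036800+13746468217967926978680000=121502371102392939781636800 · T[27,9]:26*1001369304512841374110000+4144457803247115877036800=30180059720580991603896800 · T[27,10]:26*196928100451110820242880+1001369304512841374110000=6121499916241722700424880
[28] T[28,8]:27*121502371102392939781636800+393178529313073708272042624=3673742549077683082376236224 · T[28,9]:27*30180059720580991603896800+121502371102392939781636800=936363983558079713086850400 · T[28,10]:27*6121499916241722700424880+30180059720580991603896800=195460557459107504515368560
[29] T[29,9]:28*936363983558079713086850400+3673742549077683082376236224=29891934088703915048808047424 · T[29,10]:28*195460557459107504515368560+936363983558079713086850400=6409259592413089839517170080
Read c(29,9) = 29891934088703915048808047424, c(29,10) = 6409259592413089839517170080.

29891934088703915048808047424, 6409259592413089839517170080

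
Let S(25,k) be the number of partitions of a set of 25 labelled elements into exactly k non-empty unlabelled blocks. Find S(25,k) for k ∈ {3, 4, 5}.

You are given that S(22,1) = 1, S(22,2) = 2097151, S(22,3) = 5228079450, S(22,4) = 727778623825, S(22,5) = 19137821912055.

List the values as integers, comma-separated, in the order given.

@23  (23,1):1·1+0→1, (23,2):2097151·2+1→4194303, (23,3):5228079450·3+2097151→15686335501, (23,4):727778623825·4+5228079450→2916342574750, (23,5):19137821912055·5+727778623825→96416888184100
@24  (24,2):4194303·2+1→8388607, (24,3):15686335501·3+4194303→47063200806, (24,4):2916342574750·4+15686335501→11681056634501, (24,5):96416888184100·5+2916342574750→485000783495250
@25  (25,3):47063200806·3+8388607→141197991025, (25,4):11681056634501·4+47063200806→46771289738810, (25,5):485000783495250·5+11681056634501→2436684974110751
Read S(25,3) = 141197991025, S(25,4) = 46771289738810, S(25,5) = 2436684974110751.

141197991025, 46771289738810, 2436684974110751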